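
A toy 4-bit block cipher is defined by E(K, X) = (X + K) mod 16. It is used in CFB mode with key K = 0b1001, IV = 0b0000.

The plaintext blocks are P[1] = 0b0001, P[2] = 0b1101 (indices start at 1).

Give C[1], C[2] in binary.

C[1] = 0b1000, C[2] = 0b1100

CFB encryption: C_i = P_i ⊕ E(K, C_{i−1}), with C_{0} = IV.
C[1]: E(K, 0b0000) = 0b1001; 0b0001 ⊕ 0b1001 = 0b1000.
C[2]: E(K, 0b1000) = 0b0001; 0b1101 ⊕ 0b0001 = 0b1100.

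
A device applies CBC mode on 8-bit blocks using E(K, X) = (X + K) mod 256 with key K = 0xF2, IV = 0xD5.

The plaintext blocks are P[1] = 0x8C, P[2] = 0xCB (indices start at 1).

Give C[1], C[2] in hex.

CBC encryption: C_i = E(K, P_i ⊕ C_{i−1}), with C_{0} = IV.
C[1]: P[1] ⊕ 0xD5 = 0x59; E(K, 0x59) = 0x4B.
C[2]: P[2] ⊕ 0x4B = 0x80; E(K, 0x80) = 0x72.

C[1] = 0x4B, C[2] = 0x72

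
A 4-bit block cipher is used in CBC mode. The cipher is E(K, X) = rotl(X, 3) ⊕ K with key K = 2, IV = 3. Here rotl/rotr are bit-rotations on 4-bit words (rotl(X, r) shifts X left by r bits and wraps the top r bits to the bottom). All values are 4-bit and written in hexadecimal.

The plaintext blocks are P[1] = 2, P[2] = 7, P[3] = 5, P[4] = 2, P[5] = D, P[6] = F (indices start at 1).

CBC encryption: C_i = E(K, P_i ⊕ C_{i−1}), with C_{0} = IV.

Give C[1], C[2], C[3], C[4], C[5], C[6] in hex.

C[1]: P[1] ⊕ 3 = 1; E(K, 1) = A.
C[2]: P[2] ⊕ A = D; E(K, D) = C.
C[3]: P[3] ⊕ C = 9; E(K, 9) = E.
C[4]: P[4] ⊕ E = C; E(K, C) = 4.
C[5]: P[5] ⊕ 4 = 9; E(K, 9) = E.
C[6]: P[6] ⊕ E = 1; E(K, 1) = A.

C[1] = A, C[2] = C, C[3] = E, C[4] = 4, C[5] = E, C[6] = A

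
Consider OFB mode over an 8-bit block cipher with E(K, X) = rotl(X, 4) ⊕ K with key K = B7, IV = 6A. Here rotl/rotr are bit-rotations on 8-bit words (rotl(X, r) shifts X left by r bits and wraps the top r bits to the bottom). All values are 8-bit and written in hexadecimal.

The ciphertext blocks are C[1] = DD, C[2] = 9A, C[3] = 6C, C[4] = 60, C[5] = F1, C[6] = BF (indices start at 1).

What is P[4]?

OFB decryption: S_i = E(K, S_{i−1}) with S_{0} = IV; P_i = C_i ⊕ S_i.
P[1]: S = E(K, 6A) = 11; DD ⊕ 11 = CC.
P[2]: S = E(K, 11) = A6; 9A ⊕ A6 = 3C.
P[3]: S = E(K, A6) = DD; 6C ⊕ DD = B1.
P[4]: S = E(K, DD) = 6A; 60 ⊕ 6A = 0A.

P[4] = 0A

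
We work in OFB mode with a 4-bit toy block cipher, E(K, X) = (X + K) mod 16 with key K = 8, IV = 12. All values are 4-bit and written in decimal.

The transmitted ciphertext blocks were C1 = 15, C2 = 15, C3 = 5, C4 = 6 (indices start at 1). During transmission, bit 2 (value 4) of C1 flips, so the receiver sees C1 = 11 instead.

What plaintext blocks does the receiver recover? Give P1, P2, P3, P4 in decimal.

OFB decryption: S_i = E(K, S_{i−1}) with S_{0} = IV; P_i = C_i ⊕ S_i.
Only C1 changed, to 11. In OFB, a change in C_i flips the same bit in P_i only; the keystream is unaffected. Decrypting the received ciphertext:
P1: S = E(K, 12) = 4; 11 ⊕ 4 = 15.
P2: S = E(K, 4) = 12; 15 ⊕ 12 = 3.
P3: S = E(K, 12) = 4; 5 ⊕ 4 = 1.
P4: S = E(K, 4) = 12; 6 ⊕ 12 = 10.
Blocks that differ from the original plaintext: P1.

P1 = 15, P2 = 3, P3 = 1, P4 = 10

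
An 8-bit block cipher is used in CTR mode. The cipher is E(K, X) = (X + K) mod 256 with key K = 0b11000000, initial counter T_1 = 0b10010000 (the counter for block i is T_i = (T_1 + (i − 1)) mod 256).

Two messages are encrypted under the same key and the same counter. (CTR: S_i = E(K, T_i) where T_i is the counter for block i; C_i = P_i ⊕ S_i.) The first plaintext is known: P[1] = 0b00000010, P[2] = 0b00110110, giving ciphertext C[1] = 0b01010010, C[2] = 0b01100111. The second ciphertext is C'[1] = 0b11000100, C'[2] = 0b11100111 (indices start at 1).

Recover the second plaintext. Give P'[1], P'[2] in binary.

In CTR with a reused counter, both messages share the same keystream S_i, so C_i ⊕ C'_i = P_i ⊕ P'_i and thus P'_i = P_i ⊕ C_i ⊕ C'_i.
P'[1]: 0b00000010 ⊕ 0b01010010 ⊕ 0b11000100 = 0b10010100.
P'[2]: 0b00110110 ⊕ 0b01100111 ⊕ 0b11100111 = 0b10110110.

P'[1] = 0b10010100, P'[2] = 0b10110110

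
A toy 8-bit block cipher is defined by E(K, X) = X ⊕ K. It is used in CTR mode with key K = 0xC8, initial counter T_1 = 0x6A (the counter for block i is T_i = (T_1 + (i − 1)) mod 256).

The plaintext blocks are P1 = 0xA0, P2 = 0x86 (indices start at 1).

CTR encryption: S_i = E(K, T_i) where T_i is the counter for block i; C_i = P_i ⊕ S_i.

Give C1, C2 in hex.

C1: T = 0x6A, S = E(K, T) = 0xA2; 0xA0 ⊕ 0xA2 = 0x02.
C2: T = 0x6B, S = E(K, T) = 0xA3; 0x86 ⊕ 0xA3 = 0x25.

C1 = 0x02, C2 = 0x25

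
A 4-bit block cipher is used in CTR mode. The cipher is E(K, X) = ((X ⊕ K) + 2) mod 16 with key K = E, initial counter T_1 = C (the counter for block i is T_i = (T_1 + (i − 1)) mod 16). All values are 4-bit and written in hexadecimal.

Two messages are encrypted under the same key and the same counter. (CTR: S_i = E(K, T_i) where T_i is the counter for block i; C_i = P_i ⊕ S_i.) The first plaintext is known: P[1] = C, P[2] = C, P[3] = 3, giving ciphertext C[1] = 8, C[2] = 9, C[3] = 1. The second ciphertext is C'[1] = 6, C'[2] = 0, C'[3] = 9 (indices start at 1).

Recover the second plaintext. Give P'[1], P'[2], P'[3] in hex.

P'[1] = 2, P'[2] = 5, P'[3] = B

In CTR with a reused counter, both messages share the same keystream S_i, so C_i ⊕ C'_i = P_i ⊕ P'_i and thus P'_i = P_i ⊕ C_i ⊕ C'_i.
P'[1]: C ⊕ 8 ⊕ 6 = 2.
P'[2]: C ⊕ 9 ⊕ 0 = 5.
P'[3]: 3 ⊕ 1 ⊕ 9 = B.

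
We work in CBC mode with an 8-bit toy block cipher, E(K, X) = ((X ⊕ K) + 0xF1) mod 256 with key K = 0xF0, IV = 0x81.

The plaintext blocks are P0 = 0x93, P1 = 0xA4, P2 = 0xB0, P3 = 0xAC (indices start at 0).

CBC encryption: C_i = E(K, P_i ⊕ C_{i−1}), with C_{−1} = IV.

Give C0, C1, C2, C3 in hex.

C0 = 0xD3, C1 = 0x78, C2 = 0x29, C3 = 0x66

C0: P0 ⊕ 0x81 = 0x12; E(K, 0x12) = 0xD3.
C1: P1 ⊕ 0xD3 = 0x77; E(K, 0x77) = 0x78.
C2: P2 ⊕ 0x78 = 0xC8; E(K, 0xC8) = 0x29.
C3: P3 ⊕ 0x29 = 0x85; E(K, 0x85) = 0x66.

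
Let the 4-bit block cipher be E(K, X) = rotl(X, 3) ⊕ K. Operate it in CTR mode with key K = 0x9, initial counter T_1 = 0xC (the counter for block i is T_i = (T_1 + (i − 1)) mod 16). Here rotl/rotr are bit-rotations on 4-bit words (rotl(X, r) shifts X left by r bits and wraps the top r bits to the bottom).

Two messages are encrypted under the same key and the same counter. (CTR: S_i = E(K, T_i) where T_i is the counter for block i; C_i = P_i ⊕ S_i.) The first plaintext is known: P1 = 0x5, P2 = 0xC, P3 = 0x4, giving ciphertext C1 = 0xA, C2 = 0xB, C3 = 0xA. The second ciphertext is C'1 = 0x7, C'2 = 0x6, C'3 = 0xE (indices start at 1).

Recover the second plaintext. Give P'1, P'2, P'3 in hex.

P'1 = 0x8, P'2 = 0x1, P'3 = 0x0

In CTR with a reused counter, both messages share the same keystream S_i, so C_i ⊕ C'_i = P_i ⊕ P'_i and thus P'_i = P_i ⊕ C_i ⊕ C'_i.
P'1: 0x5 ⊕ 0xA ⊕ 0x7 = 0x8.
P'2: 0xC ⊕ 0xB ⊕ 0x6 = 0x1.
P'3: 0x4 ⊕ 0xA ⊕ 0xE = 0x0.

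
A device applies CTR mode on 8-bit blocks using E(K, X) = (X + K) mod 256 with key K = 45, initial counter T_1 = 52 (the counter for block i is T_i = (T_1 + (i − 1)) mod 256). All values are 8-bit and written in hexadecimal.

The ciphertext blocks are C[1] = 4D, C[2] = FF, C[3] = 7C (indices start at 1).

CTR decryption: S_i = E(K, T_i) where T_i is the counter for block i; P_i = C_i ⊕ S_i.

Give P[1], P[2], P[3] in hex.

P[1] = DA, P[2] = 67, P[3] = E5

P[1]: T = 52, S = E(K, T) = 97; 4D ⊕ 97 = DA.
P[2]: T = 53, S = E(K, T) = 98; FF ⊕ 98 = 67.
P[3]: T = 54, S = E(K, T) = 99; 7C ⊕ 99 = E5.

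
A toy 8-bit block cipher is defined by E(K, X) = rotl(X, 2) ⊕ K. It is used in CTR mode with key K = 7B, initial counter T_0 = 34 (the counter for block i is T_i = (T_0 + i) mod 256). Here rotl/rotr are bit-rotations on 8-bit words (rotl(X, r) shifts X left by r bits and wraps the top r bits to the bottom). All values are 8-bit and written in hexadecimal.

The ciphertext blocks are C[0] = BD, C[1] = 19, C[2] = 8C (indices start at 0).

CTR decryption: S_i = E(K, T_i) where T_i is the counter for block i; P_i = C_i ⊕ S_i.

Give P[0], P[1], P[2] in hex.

P[0]: T = 34, S = E(K, T) = AB; BD ⊕ AB = 16.
P[1]: T = 35, S = E(K, T) = AF; 19 ⊕ AF = B6.
P[2]: T = 36, S = E(K, T) = A3; 8C ⊕ A3 = 2F.

P[0] = 16, P[1] = B6, P[2] = 2F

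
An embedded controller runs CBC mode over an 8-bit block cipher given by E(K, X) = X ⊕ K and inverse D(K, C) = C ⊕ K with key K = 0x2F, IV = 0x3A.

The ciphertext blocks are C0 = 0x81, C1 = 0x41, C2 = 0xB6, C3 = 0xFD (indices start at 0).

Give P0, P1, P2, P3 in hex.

P0 = 0x94, P1 = 0xEF, P2 = 0xD8, P3 = 0x64

CBC decryption: P_i = D(K, C_i) ⊕ C_{i−1}, with C_{−1} = IV.
P0: D(K, 0x81) = 0xAE; 0xAE ⊕ 0x3A = 0x94.
P1: D(K, 0x41) = 0x6E; 0x6E ⊕ 0x81 = 0xEF.
P2: D(K, 0xB6) = 0x99; 0x99 ⊕ 0x41 = 0xD8.
P3: D(K, 0xFD) = 0xD2; 0xD2 ⊕ 0xB6 = 0x64.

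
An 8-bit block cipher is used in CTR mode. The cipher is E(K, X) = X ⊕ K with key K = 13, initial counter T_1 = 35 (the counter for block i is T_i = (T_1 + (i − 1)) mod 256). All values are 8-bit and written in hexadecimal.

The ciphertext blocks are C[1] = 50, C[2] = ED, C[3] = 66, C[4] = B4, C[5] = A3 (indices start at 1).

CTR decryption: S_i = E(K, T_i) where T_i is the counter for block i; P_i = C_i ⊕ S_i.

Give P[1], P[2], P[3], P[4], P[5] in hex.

P[1] = 76, P[2] = C8, P[3] = 42, P[4] = 9F, P[5] = 89

P[1]: T = 35, S = E(K, T) = 26; 50 ⊕ 26 = 76.
P[2]: T = 36, S = E(K, T) = 25; ED ⊕ 25 = C8.
P[3]: T = 37, S = E(K, T) = 24; 66 ⊕ 24 = 42.
P[4]: T = 38, S = E(K, T) = 2B; B4 ⊕ 2B = 9F.
P[5]: T = 39, S = E(K, T) = 2A; A3 ⊕ 2A = 89.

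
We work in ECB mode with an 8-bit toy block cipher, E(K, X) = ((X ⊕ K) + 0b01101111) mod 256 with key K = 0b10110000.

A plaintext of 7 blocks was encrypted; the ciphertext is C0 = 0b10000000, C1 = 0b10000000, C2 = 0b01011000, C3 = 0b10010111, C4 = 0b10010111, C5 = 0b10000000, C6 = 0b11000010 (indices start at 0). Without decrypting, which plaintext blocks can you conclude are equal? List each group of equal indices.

ECB encrypts each block independently with the same key, so equal ciphertext blocks imply equal plaintext blocks.
C0 = C1 = C5 = 0b10000000, so P0 = P1 = P5.
C3 = C4 = 0b10010111, so P3 = P4.

P0 = P1 = P5; P3 = P4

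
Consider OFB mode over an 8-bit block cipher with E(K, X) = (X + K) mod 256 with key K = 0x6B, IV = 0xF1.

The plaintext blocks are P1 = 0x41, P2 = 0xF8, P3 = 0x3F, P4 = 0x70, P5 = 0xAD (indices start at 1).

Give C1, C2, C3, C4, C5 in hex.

OFB encryption: S_i = E(K, S_{i−1}) with S_{0} = IV; C_i = P_i ⊕ S_i.
C1: S = E(K, 0xF1) = 0x5C; 0x41 ⊕ 0x5C = 0x1D.
C2: S = E(K, 0x5C) = 0xC7; 0xF8 ⊕ 0xC7 = 0x3F.
C3: S = E(K, 0xC7) = 0x32; 0x3F ⊕ 0x32 = 0x0D.
C4: S = E(K, 0x32) = 0x9D; 0x70 ⊕ 0x9D = 0xED.
C5: S = E(K, 0x9D) = 0x08; 0xAD ⊕ 0x08 = 0xA5.

C1 = 0x1D, C2 = 0x3F, C3 = 0x0D, C4 = 0xED, C5 = 0xA5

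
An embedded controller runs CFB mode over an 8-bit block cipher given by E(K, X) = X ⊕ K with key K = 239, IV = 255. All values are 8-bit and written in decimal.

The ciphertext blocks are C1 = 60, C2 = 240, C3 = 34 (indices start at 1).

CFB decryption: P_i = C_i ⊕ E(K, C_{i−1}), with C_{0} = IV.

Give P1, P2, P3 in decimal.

P1: E(K, 255) = 16; 60 ⊕ 16 = 44.
P2: E(K, 60) = 211; 240 ⊕ 211 = 35.
P3: E(K, 240) = 31; 34 ⊕ 31 = 61.

P1 = 44, P2 = 35, P3 = 61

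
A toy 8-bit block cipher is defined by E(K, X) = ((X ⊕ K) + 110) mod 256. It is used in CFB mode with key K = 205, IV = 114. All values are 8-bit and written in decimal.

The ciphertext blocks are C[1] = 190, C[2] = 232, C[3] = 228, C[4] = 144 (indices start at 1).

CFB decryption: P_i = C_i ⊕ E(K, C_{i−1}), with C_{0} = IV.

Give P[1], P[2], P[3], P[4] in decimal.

P[1] = 147, P[2] = 9, P[3] = 119, P[4] = 7

P[1]: E(K, 114) = 45; 190 ⊕ 45 = 147.
P[2]: E(K, 190) = 225; 232 ⊕ 225 = 9.
P[3]: E(K, 232) = 147; 228 ⊕ 147 = 119.
P[4]: E(K, 228) = 151; 144 ⊕ 151 = 7.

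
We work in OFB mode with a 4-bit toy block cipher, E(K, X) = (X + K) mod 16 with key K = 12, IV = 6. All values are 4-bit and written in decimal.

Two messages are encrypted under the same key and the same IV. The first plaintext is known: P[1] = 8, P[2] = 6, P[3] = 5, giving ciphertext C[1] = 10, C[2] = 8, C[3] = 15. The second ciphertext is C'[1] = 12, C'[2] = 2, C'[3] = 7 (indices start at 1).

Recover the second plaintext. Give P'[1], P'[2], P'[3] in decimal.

In OFB with a reused IV, both messages share the same keystream S_i, so C_i ⊕ C'_i = P_i ⊕ P'_i and thus P'_i = P_i ⊕ C_i ⊕ C'_i.
P'[1]: 8 ⊕ 10 ⊕ 12 = 14.
P'[2]: 6 ⊕ 8 ⊕ 2 = 12.
P'[3]: 5 ⊕ 15 ⊕ 7 = 13.

P'[1] = 14, P'[2] = 12, P'[3] = 13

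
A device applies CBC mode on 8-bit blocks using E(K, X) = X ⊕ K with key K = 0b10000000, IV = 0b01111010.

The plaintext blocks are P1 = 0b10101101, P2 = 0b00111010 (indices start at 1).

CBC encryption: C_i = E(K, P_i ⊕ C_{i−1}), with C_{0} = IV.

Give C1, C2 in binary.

C1: P1 ⊕ 0b01111010 = 0b11010111; E(K, 0b11010111) = 0b01010111.
C2: P2 ⊕ 0b01010111 = 0b01101101; E(K, 0b01101101) = 0b11101101.

C1 = 0b01010111, C2 = 0b11101101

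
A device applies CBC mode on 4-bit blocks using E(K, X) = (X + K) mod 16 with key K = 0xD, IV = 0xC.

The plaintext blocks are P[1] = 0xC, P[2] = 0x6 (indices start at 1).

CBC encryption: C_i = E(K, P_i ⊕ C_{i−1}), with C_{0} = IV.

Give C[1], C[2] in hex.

C[1] = 0xD, C[2] = 0x8

C[1]: P[1] ⊕ 0xC = 0x0; E(K, 0x0) = 0xD.
C[2]: P[2] ⊕ 0xD = 0xB; E(K, 0xB) = 0x8.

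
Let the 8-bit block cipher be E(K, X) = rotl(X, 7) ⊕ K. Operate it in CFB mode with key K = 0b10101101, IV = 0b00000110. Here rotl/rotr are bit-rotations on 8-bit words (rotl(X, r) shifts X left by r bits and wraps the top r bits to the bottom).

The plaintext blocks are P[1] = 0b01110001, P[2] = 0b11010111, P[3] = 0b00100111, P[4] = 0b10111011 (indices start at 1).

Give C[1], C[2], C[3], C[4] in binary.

CFB encryption: C_i = P_i ⊕ E(K, C_{i−1}), with C_{0} = IV.
C[1]: E(K, 0b00000110) = 0b10101110; 0b01110001 ⊕ 0b10101110 = 0b11011111.
C[2]: E(K, 0b11011111) = 0b01000010; 0b11010111 ⊕ 0b01000010 = 0b10010101.
C[3]: E(K, 0b10010101) = 0b01100111; 0b00100111 ⊕ 0b01100111 = 0b01000000.
C[4]: E(K, 0b01000000) = 0b10001101; 0b10111011 ⊕ 0b10001101 = 0b00110110.

C[1] = 0b11011111, C[2] = 0b10010101, C[3] = 0b01000000, C[4] = 0b00110110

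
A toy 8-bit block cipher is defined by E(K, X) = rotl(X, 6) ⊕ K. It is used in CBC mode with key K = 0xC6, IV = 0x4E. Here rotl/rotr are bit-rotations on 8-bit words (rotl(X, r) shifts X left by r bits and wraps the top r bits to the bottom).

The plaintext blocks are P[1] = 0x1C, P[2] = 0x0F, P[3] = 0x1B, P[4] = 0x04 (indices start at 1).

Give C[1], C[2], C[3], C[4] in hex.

CBC encryption: C_i = E(K, P_i ⊕ C_{i−1}), with C_{0} = IV.
C[1]: P[1] ⊕ 0x4E = 0x52; E(K, 0x52) = 0x52.
C[2]: P[2] ⊕ 0x52 = 0x5D; E(K, 0x5D) = 0x91.
C[3]: P[3] ⊕ 0x91 = 0x8A; E(K, 0x8A) = 0x64.
C[4]: P[4] ⊕ 0x64 = 0x60; E(K, 0x60) = 0xDE.

C[1] = 0x52, C[2] = 0x91, C[3] = 0x64, C[4] = 0xDE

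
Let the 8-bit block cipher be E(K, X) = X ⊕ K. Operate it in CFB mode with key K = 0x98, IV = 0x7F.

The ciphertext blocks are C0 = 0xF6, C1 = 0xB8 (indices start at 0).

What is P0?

P0 = 0x11

CFB decryption: P_i = C_i ⊕ E(K, C_{i−1}), with C_{−1} = IV.
P0: E(K, 0x7F) = 0xE7; 0xF6 ⊕ 0xE7 = 0x11.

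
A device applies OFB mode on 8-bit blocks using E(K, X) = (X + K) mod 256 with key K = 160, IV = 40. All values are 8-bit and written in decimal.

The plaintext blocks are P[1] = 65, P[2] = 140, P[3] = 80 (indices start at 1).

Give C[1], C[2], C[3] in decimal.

OFB encryption: S_i = E(K, S_{i−1}) with S_{0} = IV; C_i = P_i ⊕ S_i.
C[1]: S = E(K, 40) = 200; 65 ⊕ 200 = 137.
C[2]: S = E(K, 200) = 104; 140 ⊕ 104 = 228.
C[3]: S = E(K, 104) = 8; 80 ⊕ 8 = 88.

C[1] = 137, C[2] = 228, C[3] = 88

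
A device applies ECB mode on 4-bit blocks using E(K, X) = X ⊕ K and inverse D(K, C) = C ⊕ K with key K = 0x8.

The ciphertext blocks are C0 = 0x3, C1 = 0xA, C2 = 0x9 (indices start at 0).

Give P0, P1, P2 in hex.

P0 = 0xB, P1 = 0x2, P2 = 0x1

ECB decryption: P_i = D(K, C_i).
P0: D(K, 0x3) = 0xB.
P1: D(K, 0xA) = 0x2.
P2: D(K, 0x9) = 0x1.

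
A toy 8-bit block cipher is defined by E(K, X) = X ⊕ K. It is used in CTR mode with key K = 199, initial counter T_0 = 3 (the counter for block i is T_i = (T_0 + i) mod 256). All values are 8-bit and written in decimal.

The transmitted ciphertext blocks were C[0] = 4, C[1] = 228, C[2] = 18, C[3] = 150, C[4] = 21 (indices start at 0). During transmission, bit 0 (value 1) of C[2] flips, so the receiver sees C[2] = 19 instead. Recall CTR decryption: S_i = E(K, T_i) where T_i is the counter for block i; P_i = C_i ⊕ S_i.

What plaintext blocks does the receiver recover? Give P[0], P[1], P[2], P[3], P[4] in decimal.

Only C[2] changed, to 19. In CTR, a change in C_i flips the same bit in P_i only; the keystream is unaffected. Decrypting the received ciphertext:
P[0]: T = 3, S = E(K, T) = 196; 4 ⊕ 196 = 192.
P[1]: T = 4, S = E(K, T) = 195; 228 ⊕ 195 = 39.
P[2]: T = 5, S = E(K, T) = 194; 19 ⊕ 194 = 209.
P[3]: T = 6, S = E(K, T) = 193; 150 ⊕ 193 = 87.
P[4]: T = 7, S = E(K, T) = 192; 21 ⊕ 192 = 213.
Blocks that differ from the original plaintext: P[2].

P[0] = 192, P[1] = 39, P[2] = 209, P[3] = 87, P[4] = 213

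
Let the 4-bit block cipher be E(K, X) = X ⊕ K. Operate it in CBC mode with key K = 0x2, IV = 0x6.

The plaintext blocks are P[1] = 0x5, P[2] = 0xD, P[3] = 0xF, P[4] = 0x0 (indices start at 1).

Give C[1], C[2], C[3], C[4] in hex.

CBC encryption: C_i = E(K, P_i ⊕ C_{i−1}), with C_{0} = IV.
C[1]: P[1] ⊕ 0x6 = 0x3; E(K, 0x3) = 0x1.
C[2]: P[2] ⊕ 0x1 = 0xC; E(K, 0xC) = 0xE.
C[3]: P[3] ⊕ 0xE = 0x1; E(K, 0x1) = 0x3.
C[4]: P[4] ⊕ 0x3 = 0x3; E(K, 0x3) = 0x1.

C[1] = 0x1, C[2] = 0xE, C[3] = 0x3, C[4] = 0x1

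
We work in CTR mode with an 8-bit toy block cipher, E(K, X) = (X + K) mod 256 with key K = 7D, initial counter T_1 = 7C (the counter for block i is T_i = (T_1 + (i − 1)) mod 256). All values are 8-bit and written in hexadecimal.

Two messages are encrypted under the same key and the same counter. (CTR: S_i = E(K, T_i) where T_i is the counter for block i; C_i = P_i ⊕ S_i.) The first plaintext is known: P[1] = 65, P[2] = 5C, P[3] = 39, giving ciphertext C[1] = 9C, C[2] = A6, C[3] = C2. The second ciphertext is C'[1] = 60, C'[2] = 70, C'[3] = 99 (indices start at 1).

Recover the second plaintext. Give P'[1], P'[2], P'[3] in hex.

In CTR with a reused counter, both messages share the same keystream S_i, so C_i ⊕ C'_i = P_i ⊕ P'_i and thus P'_i = P_i ⊕ C_i ⊕ C'_i.
P'[1]: 65 ⊕ 9C ⊕ 60 = 99.
P'[2]: 5C ⊕ A6 ⊕ 70 = 8A.
P'[3]: 39 ⊕ C2 ⊕ 99 = 62.

P'[1] = 99, P'[2] = 8A, P'[3] = 62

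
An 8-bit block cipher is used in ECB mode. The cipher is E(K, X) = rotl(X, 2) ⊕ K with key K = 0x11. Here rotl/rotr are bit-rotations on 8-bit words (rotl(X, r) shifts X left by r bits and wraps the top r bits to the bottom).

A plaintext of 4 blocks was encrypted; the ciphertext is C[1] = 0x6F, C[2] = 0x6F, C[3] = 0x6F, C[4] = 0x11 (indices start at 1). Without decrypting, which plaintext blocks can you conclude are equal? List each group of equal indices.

ECB encrypts each block independently with the same key, so equal ciphertext blocks imply equal plaintext blocks.
C[1] = C[2] = C[3] = 0x6F, so P[1] = P[2] = P[3].

P[1] = P[2] = P[3]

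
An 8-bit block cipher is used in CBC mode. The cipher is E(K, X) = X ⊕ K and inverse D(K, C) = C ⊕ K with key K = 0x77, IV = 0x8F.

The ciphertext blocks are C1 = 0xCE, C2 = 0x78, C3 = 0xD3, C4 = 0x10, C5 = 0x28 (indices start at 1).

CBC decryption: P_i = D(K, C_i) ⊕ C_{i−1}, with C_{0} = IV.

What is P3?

P3: D(K, 0xD3) = 0xA4; 0xA4 ⊕ 0x78 = 0xDC.

P3 = 0xDC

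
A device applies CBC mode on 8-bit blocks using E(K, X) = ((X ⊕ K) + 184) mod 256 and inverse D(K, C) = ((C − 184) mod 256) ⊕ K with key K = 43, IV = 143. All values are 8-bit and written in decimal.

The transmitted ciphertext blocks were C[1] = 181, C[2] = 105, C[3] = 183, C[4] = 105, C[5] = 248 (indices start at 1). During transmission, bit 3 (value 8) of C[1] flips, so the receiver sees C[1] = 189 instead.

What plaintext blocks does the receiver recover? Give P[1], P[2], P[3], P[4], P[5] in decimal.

CBC decryption: P_i = D(K, C_i) ⊕ C_{i−1}, with C_{0} = IV.
Only C[1] changed, to 189. In CBC, a change in C_i garbles P_i and flips the same bit in P_{i+1}. Decrypting the received ciphertext:
P[1]: D(K, 189) = 46; 46 ⊕ 143 = 161.
P[2]: D(K, 105) = 154; 154 ⊕ 189 = 39.
P[3]: D(K, 183) = 212; 212 ⊕ 105 = 189.
P[4]: D(K, 105) = 154; 154 ⊕ 183 = 45.
P[5]: D(K, 248) = 107; 107 ⊕ 105 = 2.
Blocks that differ from the original plaintext: P[1], P[2].

P[1] = 161, P[2] = 39, P[3] = 189, P[4] = 45, P[5] = 2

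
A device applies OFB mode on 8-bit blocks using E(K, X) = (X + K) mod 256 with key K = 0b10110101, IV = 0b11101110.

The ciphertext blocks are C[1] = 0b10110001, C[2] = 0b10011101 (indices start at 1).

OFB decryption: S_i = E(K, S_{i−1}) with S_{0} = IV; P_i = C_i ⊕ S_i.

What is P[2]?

P[2] = 0b11000101

P[1]: S = E(K, 0b11101110) = 0b10100011; 0b10110001 ⊕ 0b10100011 = 0b00010010.
P[2]: S = E(K, 0b10100011) = 0b01011000; 0b10011101 ⊕ 0b01011000 = 0b11000101.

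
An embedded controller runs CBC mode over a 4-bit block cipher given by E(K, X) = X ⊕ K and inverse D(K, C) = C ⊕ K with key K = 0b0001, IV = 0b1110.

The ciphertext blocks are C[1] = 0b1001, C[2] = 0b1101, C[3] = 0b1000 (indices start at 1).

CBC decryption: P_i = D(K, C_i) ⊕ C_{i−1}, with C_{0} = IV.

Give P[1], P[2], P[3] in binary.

P[1]: D(K, 0b1001) = 0b1000; 0b1000 ⊕ 0b1110 = 0b0110.
P[2]: D(K, 0b1101) = 0b1100; 0b1100 ⊕ 0b1001 = 0b0101.
P[3]: D(K, 0b1000) = 0b1001; 0b1001 ⊕ 0b1101 = 0b0100.

P[1] = 0b0110, P[2] = 0b0101, P[3] = 0b0100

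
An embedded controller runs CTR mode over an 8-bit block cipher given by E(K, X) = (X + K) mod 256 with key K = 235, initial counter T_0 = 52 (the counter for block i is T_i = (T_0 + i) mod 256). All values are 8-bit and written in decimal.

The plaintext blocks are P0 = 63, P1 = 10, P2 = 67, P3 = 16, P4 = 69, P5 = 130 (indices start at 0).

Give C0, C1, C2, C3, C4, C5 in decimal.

C0 = 32, C1 = 42, C2 = 98, C3 = 50, C4 = 102, C5 = 166

CTR encryption: S_i = E(K, T_i) where T_i is the counter for block i; C_i = P_i ⊕ S_i.
C0: T = 52, S = E(K, T) = 31; 63 ⊕ 31 = 32.
C1: T = 53, S = E(K, T) = 32; 10 ⊕ 32 = 42.
C2: T = 54, S = E(K, T) = 33; 67 ⊕ 33 = 98.
C3: T = 55, S = E(K, T) = 34; 16 ⊕ 34 = 50.
C4: T = 56, S = E(K, T) = 35; 69 ⊕ 35 = 102.
C5: T = 57, S = E(K, T) = 36; 130 ⊕ 36 = 166.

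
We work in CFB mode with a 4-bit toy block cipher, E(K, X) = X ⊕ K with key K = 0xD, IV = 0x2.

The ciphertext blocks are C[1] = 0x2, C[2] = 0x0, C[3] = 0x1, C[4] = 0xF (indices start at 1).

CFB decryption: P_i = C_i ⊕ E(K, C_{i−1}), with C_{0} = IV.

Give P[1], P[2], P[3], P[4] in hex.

P[1] = 0xD, P[2] = 0xF, P[3] = 0xC, P[4] = 0x3

P[1]: E(K, 0x2) = 0xF; 0x2 ⊕ 0xF = 0xD.
P[2]: E(K, 0x2) = 0xF; 0x0 ⊕ 0xF = 0xF.
P[3]: E(K, 0x0) = 0xD; 0x1 ⊕ 0xD = 0xC.
P[4]: E(K, 0x1) = 0xC; 0xF ⊕ 0xC = 0x3.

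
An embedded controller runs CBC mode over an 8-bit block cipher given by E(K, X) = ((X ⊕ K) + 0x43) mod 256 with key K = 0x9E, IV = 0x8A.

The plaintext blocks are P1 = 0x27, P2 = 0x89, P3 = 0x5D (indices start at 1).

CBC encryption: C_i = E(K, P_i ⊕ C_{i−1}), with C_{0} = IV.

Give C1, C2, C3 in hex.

C1: P1 ⊕ 0x8A = 0xAD; E(K, 0xAD) = 0x76.
C2: P2 ⊕ 0x76 = 0xFF; E(K, 0xFF) = 0xA4.
C3: P3 ⊕ 0xA4 = 0xF9; E(K, 0xF9) = 0xAA.

C1 = 0x76, C2 = 0xA4, C3 = 0xAA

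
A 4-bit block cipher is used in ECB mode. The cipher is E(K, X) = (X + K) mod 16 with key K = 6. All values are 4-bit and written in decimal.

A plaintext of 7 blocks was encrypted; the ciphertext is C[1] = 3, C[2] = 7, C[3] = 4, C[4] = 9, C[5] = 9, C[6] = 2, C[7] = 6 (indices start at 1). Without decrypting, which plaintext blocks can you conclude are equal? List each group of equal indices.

ECB encrypts each block independently with the same key, so equal ciphertext blocks imply equal plaintext blocks.
C[4] = C[5] = 9, so P[4] = P[5].

P[4] = P[5]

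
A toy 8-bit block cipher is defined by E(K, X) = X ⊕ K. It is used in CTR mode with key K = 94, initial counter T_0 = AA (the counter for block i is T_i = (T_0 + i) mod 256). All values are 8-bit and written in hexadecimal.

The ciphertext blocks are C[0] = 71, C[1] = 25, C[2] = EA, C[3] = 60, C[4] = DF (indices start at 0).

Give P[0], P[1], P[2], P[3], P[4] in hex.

CTR decryption: S_i = E(K, T_i) where T_i is the counter for block i; P_i = C_i ⊕ S_i.
P[0]: T = AA, S = E(K, T) = 3E; 71 ⊕ 3E = 4F.
P[1]: T = AB, S = E(K, T) = 3F; 25 ⊕ 3F = 1A.
P[2]: T = AC, S = E(K, T) = 38; EA ⊕ 38 = D2.
P[3]: T = AD, S = E(K, T) = 39; 60 ⊕ 39 = 59.
P[4]: T = AE, S = E(K, T) = 3A; DF ⊕ 3A = E5.

P[0] = 4F, P[1] = 1A, P[2] = D2, P[3] = 59, P[4] = E5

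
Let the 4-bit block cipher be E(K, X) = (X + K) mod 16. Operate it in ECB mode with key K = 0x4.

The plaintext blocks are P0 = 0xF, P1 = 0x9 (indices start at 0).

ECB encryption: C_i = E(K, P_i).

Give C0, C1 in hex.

C0: E(K, 0xF) = 0x3.
C1: E(K, 0x9) = 0xD.

C0 = 0x3, C1 = 0xD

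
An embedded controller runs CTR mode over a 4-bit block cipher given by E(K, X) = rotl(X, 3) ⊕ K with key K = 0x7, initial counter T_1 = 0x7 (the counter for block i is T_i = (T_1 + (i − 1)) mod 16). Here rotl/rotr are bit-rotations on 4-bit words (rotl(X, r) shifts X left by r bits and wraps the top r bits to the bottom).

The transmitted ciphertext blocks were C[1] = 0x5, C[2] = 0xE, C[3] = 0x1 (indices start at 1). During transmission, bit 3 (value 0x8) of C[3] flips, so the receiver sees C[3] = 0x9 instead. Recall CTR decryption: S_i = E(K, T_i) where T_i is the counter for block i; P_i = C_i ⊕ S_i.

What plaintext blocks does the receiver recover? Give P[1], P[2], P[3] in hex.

Only C[3] changed, to 0x9. In CTR, a change in C_i flips the same bit in P_i only; the keystream is unaffected. Decrypting the received ciphertext:
P[1]: T = 0x7, S = E(K, T) = 0xC; 0x5 ⊕ 0xC = 0x9.
P[2]: T = 0x8, S = E(K, T) = 0x3; 0xE ⊕ 0x3 = 0xD.
P[3]: T = 0x9, S = E(K, T) = 0xB; 0x9 ⊕ 0xB = 0x2.
Blocks that differ from the original plaintext: P[3].

P[1] = 0x9, P[2] = 0xD, P[3] = 0x2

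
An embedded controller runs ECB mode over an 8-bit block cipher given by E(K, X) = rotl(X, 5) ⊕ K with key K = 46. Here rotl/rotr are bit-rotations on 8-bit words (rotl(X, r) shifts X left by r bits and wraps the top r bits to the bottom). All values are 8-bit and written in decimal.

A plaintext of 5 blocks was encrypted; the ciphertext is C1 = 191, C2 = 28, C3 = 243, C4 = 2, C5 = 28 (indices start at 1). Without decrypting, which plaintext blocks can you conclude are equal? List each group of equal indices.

P2 = P5

ECB encrypts each block independently with the same key, so equal ciphertext blocks imply equal plaintext blocks.
C2 = C5 = 28, so P2 = P5.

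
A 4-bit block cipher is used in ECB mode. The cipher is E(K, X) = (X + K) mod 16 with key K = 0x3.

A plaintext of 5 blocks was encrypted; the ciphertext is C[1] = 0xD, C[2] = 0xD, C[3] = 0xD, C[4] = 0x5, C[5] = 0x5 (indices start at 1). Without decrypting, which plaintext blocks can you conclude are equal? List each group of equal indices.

ECB encrypts each block independently with the same key, so equal ciphertext blocks imply equal plaintext blocks.
C[1] = C[2] = C[3] = 0xD, so P[1] = P[2] = P[3].
C[4] = C[5] = 0x5, so P[4] = P[5].

P[1] = P[2] = P[3]; P[4] = P[5]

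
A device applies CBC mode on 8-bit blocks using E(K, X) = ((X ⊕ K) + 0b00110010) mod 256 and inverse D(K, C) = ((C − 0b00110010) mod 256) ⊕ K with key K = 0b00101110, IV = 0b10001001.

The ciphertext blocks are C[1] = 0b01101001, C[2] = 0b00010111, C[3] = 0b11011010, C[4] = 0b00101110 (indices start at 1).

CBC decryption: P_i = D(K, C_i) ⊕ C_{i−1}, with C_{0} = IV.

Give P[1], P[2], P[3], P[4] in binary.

P[1] = 0b10010000, P[2] = 0b10100010, P[3] = 0b10010001, P[4] = 0b00001000

P[1]: D(K, 0b01101001) = 0b00011001; 0b00011001 ⊕ 0b10001001 = 0b10010000.
P[2]: D(K, 0b00010111) = 0b11001011; 0b11001011 ⊕ 0b01101001 = 0b10100010.
P[3]: D(K, 0b11011010) = 0b10000110; 0b10000110 ⊕ 0b00010111 = 0b10010001.
P[4]: D(K, 0b00101110) = 0b11010010; 0b11010010 ⊕ 0b11011010 = 0b00001000.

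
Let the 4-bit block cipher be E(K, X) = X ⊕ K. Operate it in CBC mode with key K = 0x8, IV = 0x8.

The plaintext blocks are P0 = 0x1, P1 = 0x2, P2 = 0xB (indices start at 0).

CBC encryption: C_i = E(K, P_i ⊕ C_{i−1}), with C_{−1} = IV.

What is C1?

C0: P0 ⊕ 0x8 = 0x9; E(K, 0x9) = 0x1.
C1: P1 ⊕ 0x1 = 0x3; E(K, 0x3) = 0xB.

C1 = 0xB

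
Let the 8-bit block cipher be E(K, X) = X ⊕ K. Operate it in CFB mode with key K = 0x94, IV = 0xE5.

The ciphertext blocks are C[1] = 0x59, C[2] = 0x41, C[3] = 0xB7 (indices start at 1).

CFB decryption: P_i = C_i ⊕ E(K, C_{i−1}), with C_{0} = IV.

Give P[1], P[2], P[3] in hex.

P[1] = 0x28, P[2] = 0x8C, P[3] = 0x62

P[1]: E(K, 0xE5) = 0x71; 0x59 ⊕ 0x71 = 0x28.
P[2]: E(K, 0x59) = 0xCD; 0x41 ⊕ 0xCD = 0x8C.
P[3]: E(K, 0x41) = 0xD5; 0xB7 ⊕ 0xD5 = 0x62.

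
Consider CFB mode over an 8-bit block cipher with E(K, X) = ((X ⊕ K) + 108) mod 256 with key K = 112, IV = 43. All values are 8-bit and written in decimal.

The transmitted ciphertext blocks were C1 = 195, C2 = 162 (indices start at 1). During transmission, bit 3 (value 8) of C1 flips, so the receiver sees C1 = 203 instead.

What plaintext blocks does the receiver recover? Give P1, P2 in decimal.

CFB decryption: P_i = C_i ⊕ E(K, C_{i−1}), with C_{0} = IV.
Only C1 changed, to 203. In CFB, a change in C_i flips the same bit in P_i and garbles P_{i+1}. Decrypting the received ciphertext:
P1: E(K, 43) = 199; 203 ⊕ 199 = 12.
P2: E(K, 203) = 39; 162 ⊕ 39 = 133.
Blocks that differ from the original plaintext: P1, P2.

P1 = 12, P2 = 133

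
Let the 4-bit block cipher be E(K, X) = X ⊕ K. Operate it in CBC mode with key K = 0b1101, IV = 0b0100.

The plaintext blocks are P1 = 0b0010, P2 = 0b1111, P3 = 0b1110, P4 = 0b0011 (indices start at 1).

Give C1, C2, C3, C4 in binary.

CBC encryption: C_i = E(K, P_i ⊕ C_{i−1}), with C_{0} = IV.
C1: P1 ⊕ 0b0100 = 0b0110; E(K, 0b0110) = 0b1011.
C2: P2 ⊕ 0b1011 = 0b0100; E(K, 0b0100) = 0b1001.
C3: P3 ⊕ 0b1001 = 0b0111; E(K, 0b0111) = 0b1010.
C4: P4 ⊕ 0b1010 = 0b1001; E(K, 0b1001) = 0b0100.

C1 = 0b1011, C2 = 0b1001, C3 = 0b1010, C4 = 0b0100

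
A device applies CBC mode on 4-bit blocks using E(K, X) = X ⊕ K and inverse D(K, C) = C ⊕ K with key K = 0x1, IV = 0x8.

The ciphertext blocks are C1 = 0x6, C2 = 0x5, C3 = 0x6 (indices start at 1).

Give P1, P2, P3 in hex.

CBC decryption: P_i = D(K, C_i) ⊕ C_{i−1}, with C_{0} = IV.
P1: D(K, 0x6) = 0x7; 0x7 ⊕ 0x8 = 0xF.
P2: D(K, 0x5) = 0x4; 0x4 ⊕ 0x6 = 0x2.
P3: D(K, 0x6) = 0x7; 0x7 ⊕ 0x5 = 0x2.

P1 = 0xF, P2 = 0x2, P3 = 0x2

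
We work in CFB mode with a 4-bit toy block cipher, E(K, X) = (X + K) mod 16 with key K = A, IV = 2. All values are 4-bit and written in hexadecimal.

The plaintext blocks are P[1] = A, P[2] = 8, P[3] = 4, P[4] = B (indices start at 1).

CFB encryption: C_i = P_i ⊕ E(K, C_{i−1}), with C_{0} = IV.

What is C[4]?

C[4] = B

C[1]: E(K, 2) = C; A ⊕ C = 6.
C[2]: E(K, 6) = 0; 8 ⊕ 0 = 8.
C[3]: E(K, 8) = 2; 4 ⊕ 2 = 6.
C[4]: E(K, 6) = 0; B ⊕ 0 = B.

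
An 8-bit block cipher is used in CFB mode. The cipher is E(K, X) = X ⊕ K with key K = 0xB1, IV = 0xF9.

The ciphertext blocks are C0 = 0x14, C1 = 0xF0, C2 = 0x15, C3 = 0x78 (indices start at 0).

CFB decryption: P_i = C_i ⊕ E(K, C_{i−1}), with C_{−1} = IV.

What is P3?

P3: E(K, 0x15) = 0xA4; 0x78 ⊕ 0xA4 = 0xDC.

P3 = 0xDC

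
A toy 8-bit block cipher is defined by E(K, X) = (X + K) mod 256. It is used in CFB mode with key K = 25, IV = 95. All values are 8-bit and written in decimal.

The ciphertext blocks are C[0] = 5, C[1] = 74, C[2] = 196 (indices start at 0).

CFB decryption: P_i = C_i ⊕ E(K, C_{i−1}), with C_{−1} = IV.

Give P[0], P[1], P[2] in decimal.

P[0] = 125, P[1] = 84, P[2] = 167

P[0]: E(K, 95) = 120; 5 ⊕ 120 = 125.
P[1]: E(K, 5) = 30; 74 ⊕ 30 = 84.
P[2]: E(K, 74) = 99; 196 ⊕ 99 = 167.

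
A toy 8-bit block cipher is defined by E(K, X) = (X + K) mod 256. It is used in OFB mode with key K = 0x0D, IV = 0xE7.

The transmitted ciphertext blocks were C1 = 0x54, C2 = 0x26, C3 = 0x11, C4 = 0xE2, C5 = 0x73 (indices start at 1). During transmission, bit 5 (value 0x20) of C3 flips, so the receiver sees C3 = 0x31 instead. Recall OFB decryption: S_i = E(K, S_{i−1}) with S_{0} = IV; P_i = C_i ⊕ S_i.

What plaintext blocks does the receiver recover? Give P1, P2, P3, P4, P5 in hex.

Only C3 changed, to 0x31. In OFB, a change in C_i flips the same bit in P_i only; the keystream is unaffected. Decrypting the received ciphertext:
P1: S = E(K, 0xE7) = 0xF4; 0x54 ⊕ 0xF4 = 0xA0.
P2: S = E(K, 0xF4) = 0x01; 0x26 ⊕ 0x01 = 0x27.
P3: S = E(K, 0x01) = 0x0E; 0x31 ⊕ 0x0E = 0x3F.
P4: S = E(K, 0x0E) = 0x1B; 0xE2 ⊕ 0x1B = 0xF9.
P5: S = E(K, 0x1B) = 0x28; 0x73 ⊕ 0x28 = 0x5B.
Blocks that differ from the original plaintext: P3.

P1 = 0xA0, P2 = 0x27, P3 = 0x3F, P4 = 0xF9, P5 = 0x5B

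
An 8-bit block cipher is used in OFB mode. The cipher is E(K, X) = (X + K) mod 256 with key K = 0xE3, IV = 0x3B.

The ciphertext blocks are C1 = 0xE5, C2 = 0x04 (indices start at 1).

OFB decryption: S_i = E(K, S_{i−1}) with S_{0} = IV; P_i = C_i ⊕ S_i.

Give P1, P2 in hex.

P1: S = E(K, 0x3B) = 0x1E; 0xE5 ⊕ 0x1E = 0xFB.
P2: S = E(K, 0x1E) = 0x01; 0x04 ⊕ 0x01 = 0x05.

P1 = 0xFB, P2 = 0x05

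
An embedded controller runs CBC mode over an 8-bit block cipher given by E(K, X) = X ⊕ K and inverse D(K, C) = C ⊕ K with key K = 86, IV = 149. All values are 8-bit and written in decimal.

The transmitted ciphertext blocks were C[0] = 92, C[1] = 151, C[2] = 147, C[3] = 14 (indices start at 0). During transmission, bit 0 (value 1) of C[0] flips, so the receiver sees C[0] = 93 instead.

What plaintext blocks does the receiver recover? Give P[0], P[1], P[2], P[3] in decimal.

P[0] = 158, P[1] = 156, P[2] = 82, P[3] = 203

CBC decryption: P_i = D(K, C_i) ⊕ C_{i−1}, with C_{−1} = IV.
Only C[0] changed, to 93. In CBC, a change in C_i garbles P_i and flips the same bit in P_{i+1}. Decrypting the received ciphertext:
P[0]: D(K, 93) = 11; 11 ⊕ 149 = 158.
P[1]: D(K, 151) = 193; 193 ⊕ 93 = 156.
P[2]: D(K, 147) = 197; 197 ⊕ 151 = 82.
P[3]: D(K, 14) = 88; 88 ⊕ 147 = 203.
Blocks that differ from the original plaintext: P[0], P[1].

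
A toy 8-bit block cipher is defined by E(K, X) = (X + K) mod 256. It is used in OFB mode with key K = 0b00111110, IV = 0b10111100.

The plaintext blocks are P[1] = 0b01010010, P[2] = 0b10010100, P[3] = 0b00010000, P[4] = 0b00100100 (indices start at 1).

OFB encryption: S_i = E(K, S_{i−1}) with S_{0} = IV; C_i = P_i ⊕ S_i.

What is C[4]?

C[1]: S = E(K, 0b10111100) = 0b11111010; 0b01010010 ⊕ 0b11111010 = 0b10101000.
C[2]: S = E(K, 0b11111010) = 0b00111000; 0b10010100 ⊕ 0b00111000 = 0b10101100.
C[3]: S = E(K, 0b00111000) = 0b01110110; 0b00010000 ⊕ 0b01110110 = 0b01100110.
C[4]: S = E(K, 0b01110110) = 0b10110100; 0b00100100 ⊕ 0b10110100 = 0b10010000.

C[4] = 0b10010000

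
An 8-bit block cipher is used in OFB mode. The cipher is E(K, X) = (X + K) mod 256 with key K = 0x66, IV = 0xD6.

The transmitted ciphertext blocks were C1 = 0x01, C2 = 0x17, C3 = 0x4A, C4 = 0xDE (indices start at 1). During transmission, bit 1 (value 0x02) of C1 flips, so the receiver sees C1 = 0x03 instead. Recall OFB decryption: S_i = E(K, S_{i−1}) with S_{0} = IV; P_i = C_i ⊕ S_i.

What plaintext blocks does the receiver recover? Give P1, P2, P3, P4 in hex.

Only C1 changed, to 0x03. In OFB, a change in C_i flips the same bit in P_i only; the keystream is unaffected. Decrypting the received ciphertext:
P1: S = E(K, 0xD6) = 0x3C; 0x03 ⊕ 0x3C = 0x3F.
P2: S = E(K, 0x3C) = 0xA2; 0x17 ⊕ 0xA2 = 0xB5.
P3: S = E(K, 0xA2) = 0x08; 0x4A ⊕ 0x08 = 0x42.
P4: S = E(K, 0x08) = 0x6E; 0xDE ⊕ 0x6E = 0xB0.
Blocks that differ from the original plaintext: P1.

P1 = 0x3F, P2 = 0xB5, P3 = 0x42, P4 = 0xB0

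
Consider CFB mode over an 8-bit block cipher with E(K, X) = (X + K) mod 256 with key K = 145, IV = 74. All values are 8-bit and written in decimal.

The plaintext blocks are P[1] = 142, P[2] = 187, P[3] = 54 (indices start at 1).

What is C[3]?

C[3] = 216

CFB encryption: C_i = P_i ⊕ E(K, C_{i−1}), with C_{0} = IV.
C[1]: E(K, 74) = 219; 142 ⊕ 219 = 85.
C[2]: E(K, 85) = 230; 187 ⊕ 230 = 93.
C[3]: E(K, 93) = 238; 54 ⊕ 238 = 216.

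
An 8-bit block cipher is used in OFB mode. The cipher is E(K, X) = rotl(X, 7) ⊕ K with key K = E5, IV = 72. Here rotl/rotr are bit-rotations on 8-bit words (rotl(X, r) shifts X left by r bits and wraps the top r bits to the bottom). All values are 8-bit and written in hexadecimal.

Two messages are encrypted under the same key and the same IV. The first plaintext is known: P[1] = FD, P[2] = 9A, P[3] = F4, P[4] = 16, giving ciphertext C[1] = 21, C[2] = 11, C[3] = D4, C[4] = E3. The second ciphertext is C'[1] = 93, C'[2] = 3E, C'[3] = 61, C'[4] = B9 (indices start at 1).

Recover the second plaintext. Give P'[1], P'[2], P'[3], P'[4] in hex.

P'[1] = 4F, P'[2] = B5, P'[3] = 41, P'[4] = 4C

In OFB with a reused IV, both messages share the same keystream S_i, so C_i ⊕ C'_i = P_i ⊕ P'_i and thus P'_i = P_i ⊕ C_i ⊕ C'_i.
P'[1]: FD ⊕ 21 ⊕ 93 = 4F.
P'[2]: 9A ⊕ 11 ⊕ 3E = B5.
P'[3]: F4 ⊕ D4 ⊕ 61 = 41.
P'[4]: 16 ⊕ E3 ⊕ B9 = 4C.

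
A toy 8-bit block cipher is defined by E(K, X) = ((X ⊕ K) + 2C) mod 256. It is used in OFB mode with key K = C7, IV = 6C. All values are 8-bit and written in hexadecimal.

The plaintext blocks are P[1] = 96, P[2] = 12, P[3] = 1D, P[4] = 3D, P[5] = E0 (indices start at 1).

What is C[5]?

C[5] = 17

OFB encryption: S_i = E(K, S_{i−1}) with S_{0} = IV; C_i = P_i ⊕ S_i.
C[1]: S = E(K, 6C) = D7; 96 ⊕ D7 = 41.
C[2]: S = E(K, D7) = 3C; 12 ⊕ 3C = 2E.
C[3]: S = E(K, 3C) = 27; 1D ⊕ 27 = 3A.
C[4]: S = E(K, 27) = 0C; 3D ⊕ 0C = 31.
C[5]: S = E(K, 0C) = F7; E0 ⊕ F7 = 17.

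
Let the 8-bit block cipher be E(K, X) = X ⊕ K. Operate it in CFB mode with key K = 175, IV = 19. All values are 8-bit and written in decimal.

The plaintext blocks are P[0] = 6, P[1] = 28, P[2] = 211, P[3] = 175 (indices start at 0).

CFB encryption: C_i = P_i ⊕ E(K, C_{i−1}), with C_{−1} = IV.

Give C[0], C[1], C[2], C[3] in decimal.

C[0]: E(K, 19) = 188; 6 ⊕ 188 = 186.
C[1]: E(K, 186) = 21; 28 ⊕ 21 = 9.
C[2]: E(K, 9) = 166; 211 ⊕ 166 = 117.
C[3]: E(K, 117) = 218; 175 ⊕ 218 = 117.

C[0] = 186, C[1] = 9, C[2] = 117, C[3] = 117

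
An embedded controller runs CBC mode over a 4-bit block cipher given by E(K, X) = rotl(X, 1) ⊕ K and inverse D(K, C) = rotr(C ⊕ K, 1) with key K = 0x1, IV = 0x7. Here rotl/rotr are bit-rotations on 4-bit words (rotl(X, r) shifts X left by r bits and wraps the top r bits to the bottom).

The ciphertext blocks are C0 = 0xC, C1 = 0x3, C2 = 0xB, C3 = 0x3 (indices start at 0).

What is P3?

P3 = 0xA

CBC decryption: P_i = D(K, C_i) ⊕ C_{i−1}, with C_{−1} = IV.
P3: D(K, 0x3) = 0x1; 0x1 ⊕ 0xB = 0xA.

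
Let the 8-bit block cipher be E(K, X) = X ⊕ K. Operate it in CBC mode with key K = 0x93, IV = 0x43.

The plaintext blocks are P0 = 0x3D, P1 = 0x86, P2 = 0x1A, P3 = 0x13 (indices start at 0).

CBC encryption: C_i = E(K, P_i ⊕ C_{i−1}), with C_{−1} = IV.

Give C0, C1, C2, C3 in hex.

C0: P0 ⊕ 0x43 = 0x7E; E(K, 0x7E) = 0xED.
C1: P1 ⊕ 0xED = 0x6B; E(K, 0x6B) = 0xF8.
C2: P2 ⊕ 0xF8 = 0xE2; E(K, 0xE2) = 0x71.
C3: P3 ⊕ 0x71 = 0x62; E(K, 0x62) = 0xF1.

C0 = 0xED, C1 = 0xF8, C2 = 0x71, C3 = 0xF1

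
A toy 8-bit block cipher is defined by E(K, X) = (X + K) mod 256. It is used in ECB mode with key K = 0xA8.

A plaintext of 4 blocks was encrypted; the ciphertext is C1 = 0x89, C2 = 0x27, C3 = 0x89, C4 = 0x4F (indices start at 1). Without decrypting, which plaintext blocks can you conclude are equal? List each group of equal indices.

ECB encrypts each block independently with the same key, so equal ciphertext blocks imply equal plaintext blocks.
C1 = C3 = 0x89, so P1 = P3.

P1 = P3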